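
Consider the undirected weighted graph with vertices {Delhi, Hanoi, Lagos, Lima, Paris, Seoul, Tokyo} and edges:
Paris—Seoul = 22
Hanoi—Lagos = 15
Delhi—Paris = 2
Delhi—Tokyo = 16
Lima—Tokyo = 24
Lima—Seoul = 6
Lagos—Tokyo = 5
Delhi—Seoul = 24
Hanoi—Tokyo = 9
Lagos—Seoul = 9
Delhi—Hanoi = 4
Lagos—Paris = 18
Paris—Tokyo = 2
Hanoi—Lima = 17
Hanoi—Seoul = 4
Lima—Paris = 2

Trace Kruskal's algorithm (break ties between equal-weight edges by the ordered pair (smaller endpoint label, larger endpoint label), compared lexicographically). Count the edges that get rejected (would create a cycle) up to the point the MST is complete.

0

Kruskal's algorithm — process edges by increasing weight (ties by edge label):
Delhi—Paris (2): add — endpoints in different components.
Lima—Paris (2): add — endpoints in different components.
Paris—Tokyo (2): add — endpoints in different components.
Delhi—Hanoi (4): add — endpoints in different components.
Hanoi—Seoul (4): add — endpoints in different components.
Lagos—Tokyo (5): add — endpoints in different components.
Edges rejected before the tree was complete: 0.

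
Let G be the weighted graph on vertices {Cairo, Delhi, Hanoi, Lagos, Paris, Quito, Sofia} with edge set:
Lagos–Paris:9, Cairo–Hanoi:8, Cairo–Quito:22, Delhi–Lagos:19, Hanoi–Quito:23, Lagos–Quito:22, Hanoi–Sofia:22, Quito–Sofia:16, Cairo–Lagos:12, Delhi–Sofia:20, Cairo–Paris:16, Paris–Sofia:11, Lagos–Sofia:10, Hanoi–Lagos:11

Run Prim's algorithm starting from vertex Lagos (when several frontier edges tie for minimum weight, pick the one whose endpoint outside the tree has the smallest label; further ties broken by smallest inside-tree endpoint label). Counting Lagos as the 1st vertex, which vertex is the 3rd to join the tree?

Prim's algorithm from Lagos:
Step 1: frontier [Lagos–Paris 9, Lagos–Sofia 10, Hanoi–Lagos 11, Cairo–Lagos 12, Delhi–Lagos 19, Lagos–Quito 22] → take Lagos–Paris (9); add Paris.
Step 2: frontier [Lagos–Sofia 10, Hanoi–Lagos 11, Cairo–Lagos 12, Delhi–Lagos 19, Lagos–Quito 22, Paris–Sofia 11, Cairo–Paris 16] → take Lagos–Sofia (10); add Sofia.
Step 3: frontier [Hanoi–Lagos 11, Cairo–Lagos 12, Delhi–Lagos 19, Lagos–Quito 22, Cairo–Paris 16, Quito–Sofia 16, Delhi–Sofia 20, Hanoi–Sofia 22] → take Hanoi–Lagos (11); add Hanoi.
Step 4: frontier [Cairo–Hanoi 8, Hanoi–Quito 23, Cairo–Lagos 12, Delhi–Lagos 19, Lagos–Quito 22, Cairo–Paris 16, Quito–Sofia 16, Delhi–Sofia 20] → take Cairo–Hanoi (8); add Cairo.
Step 5: frontier [Cairo–Quito 22, Hanoi–Quito 23, Delhi–Lagos 19, Lagos–Quito 22, Quito–Sofia 16, Delhi–Sofia 20] → take Quito–Sofia (16); add Quito.
Step 6: frontier [Delhi–Lagos 19, Delhi–Sofia 20] → take Delhi–Lagos (19); add Delhi.
Vertex order: Lagos, Paris, Sofia, Hanoi, Cairo, Quito, Delhi. The 3rd vertex is Sofia.

Sofia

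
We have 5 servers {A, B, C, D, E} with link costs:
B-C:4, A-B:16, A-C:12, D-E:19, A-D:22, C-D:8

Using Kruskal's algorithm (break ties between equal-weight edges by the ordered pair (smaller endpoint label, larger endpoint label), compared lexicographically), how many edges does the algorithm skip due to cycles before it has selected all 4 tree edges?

Sort edges by weight, then run Kruskal:
B-C (4): add — endpoints in different components.
C-D (8): add — endpoints in different components.
A-C (12): add — endpoints in different components.
A-B (16): skip — A and B already connected.
D-E (19): add — endpoints in different components.
Edges rejected before the tree was complete: 1.

1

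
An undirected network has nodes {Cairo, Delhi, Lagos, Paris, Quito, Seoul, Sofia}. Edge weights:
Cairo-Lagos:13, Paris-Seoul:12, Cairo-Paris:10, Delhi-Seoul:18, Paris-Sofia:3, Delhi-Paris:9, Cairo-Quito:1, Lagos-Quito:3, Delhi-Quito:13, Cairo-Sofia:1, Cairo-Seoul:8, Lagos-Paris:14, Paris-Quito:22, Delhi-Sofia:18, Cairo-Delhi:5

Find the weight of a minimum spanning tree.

21

Kruskal's algorithm — process edges by increasing weight (ties by edge label):
Cairo-Quito (1): add — endpoints in different components.
Cairo-Sofia (1): add — endpoints in different components.
Lagos-Quito (3): add — endpoints in different components.
Paris-Sofia (3): add — endpoints in different components.
Cairo-Delhi (5): add — endpoints in different components.
Cairo-Seoul (8): add — endpoints in different components.
MST edges: Cairo-Quito, Cairo-Sofia, Lagos-Quito, Paris-Sofia, Cairo-Delhi, Cairo-Seoul; total weight 1+1+3+3+5+8 = 21.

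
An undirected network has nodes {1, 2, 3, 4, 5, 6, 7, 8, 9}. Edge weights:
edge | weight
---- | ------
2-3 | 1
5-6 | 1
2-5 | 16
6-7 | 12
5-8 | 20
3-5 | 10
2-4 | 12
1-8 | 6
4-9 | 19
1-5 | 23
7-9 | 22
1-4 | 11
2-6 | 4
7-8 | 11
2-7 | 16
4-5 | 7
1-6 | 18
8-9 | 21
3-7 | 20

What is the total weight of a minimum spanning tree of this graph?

60

Prim, starting at 6.
Step 1: cheapest edge leaving the tree is 5-6 (1); add 5.
Step 2: cheapest edge leaving the tree is 2-6 (4); add 2.
Step 3: cheapest edge leaving the tree is 2-3 (1); add 3.
Step 4: cheapest edge leaving the tree is 4-5 (7); add 4.
Step 5: cheapest edge leaving the tree is 1-4 (11); add 1.
Step 6: cheapest edge leaving the tree is 1-8 (6); add 8.
Step 7: cheapest edge leaving the tree is 7-8 (11); add 7.
Step 8: cheapest edge leaving the tree is 4-9 (19); add 9.
MST edges: 5-6, 2-6, 2-3, 4-5, 1-4, 1-8, 7-8, 4-9; total weight 1+4+1+7+11+6+11+19 = 60.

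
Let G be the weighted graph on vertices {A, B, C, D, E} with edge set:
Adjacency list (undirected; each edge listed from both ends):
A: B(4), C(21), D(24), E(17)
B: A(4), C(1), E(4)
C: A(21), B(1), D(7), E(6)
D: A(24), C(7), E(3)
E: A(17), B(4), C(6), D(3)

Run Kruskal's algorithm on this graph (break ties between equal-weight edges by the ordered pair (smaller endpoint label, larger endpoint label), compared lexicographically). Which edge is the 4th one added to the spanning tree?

B-E

Kruskal: consider edges lightest-first.
B—C (1): add. Components now {A} {B,C} {D} {E}
D—E (3): add. Components now {A} {B,C} {D,E}
A—B (4): add. Components now {A,B,C} {D,E}
B—E (4): add. Components now {A,B,C,D,E}
The 4th edge added is B—E.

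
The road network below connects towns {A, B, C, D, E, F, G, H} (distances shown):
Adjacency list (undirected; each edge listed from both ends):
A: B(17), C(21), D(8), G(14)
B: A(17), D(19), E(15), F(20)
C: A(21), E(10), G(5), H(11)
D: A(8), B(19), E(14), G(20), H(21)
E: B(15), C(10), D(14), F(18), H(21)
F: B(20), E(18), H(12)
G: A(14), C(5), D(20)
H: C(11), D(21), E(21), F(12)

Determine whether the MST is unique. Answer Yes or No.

No

Kruskal's algorithm — process edges by increasing weight (ties by edge label):
C-G (5): add — endpoints in different components.
A-D (8): add — endpoints in different components.
C-E (10): add — endpoints in different components.
C-H (11): add — endpoints in different components.
F-H (12): add — endpoints in different components.
A-G (14): add — endpoints in different components.
D-E (14): skip — D and E already connected.
B-E (15): add — endpoints in different components.
Non-tree edge D-E has weight 14, equal to the heaviest edge on its tree cycle — swapping gives another MST of the same weight. Not unique.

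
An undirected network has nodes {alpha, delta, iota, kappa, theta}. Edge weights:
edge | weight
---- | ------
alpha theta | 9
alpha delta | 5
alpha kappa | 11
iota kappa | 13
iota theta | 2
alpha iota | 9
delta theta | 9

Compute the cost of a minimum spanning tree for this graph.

Prim, starting at alpha.
Step 1: cheapest edge leaving the tree is alpha delta (5); add delta.
Step 2: cheapest edge leaving the tree is alpha iota (9); add iota.
Step 3: cheapest edge leaving the tree is iota theta (2); add theta.
Step 4: cheapest edge leaving the tree is alpha kappa (11); add kappa.
MST edges: alpha delta, alpha iota, iota theta, alpha kappa; total weight 5+9+2+11 = 27.

27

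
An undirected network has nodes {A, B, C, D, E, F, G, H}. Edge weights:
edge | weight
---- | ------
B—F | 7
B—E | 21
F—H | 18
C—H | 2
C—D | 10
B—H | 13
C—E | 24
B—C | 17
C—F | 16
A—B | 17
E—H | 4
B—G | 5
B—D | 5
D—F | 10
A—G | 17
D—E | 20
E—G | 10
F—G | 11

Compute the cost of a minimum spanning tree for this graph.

50

Sort edges by weight, then run Kruskal:
C—H (2): add — endpoints in different components.
E—H (4): add — endpoints in different components.
B—D (5): add — endpoints in different components.
B—G (5): add — endpoints in different components.
B—F (7): add — endpoints in different components.
C—D (10): add — endpoints in different components.
D—F (10): skip — D and F already connected.
E—G (10): skip — E and G already connected.
F—G (11): skip — F and G already connected.
B—H (13): skip — B and H already connected.
C—F (16): skip — C and F already connected.
A—B (17): add — endpoints in different components.
MST edges: C—H, E—H, B—D, B—G, B—F, C—D, A—B; total weight 2+4+5+5+7+10+17 = 50.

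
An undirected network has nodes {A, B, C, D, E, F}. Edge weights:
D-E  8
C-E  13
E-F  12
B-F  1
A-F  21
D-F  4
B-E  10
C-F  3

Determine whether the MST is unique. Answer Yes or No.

Sort edges by weight, then run Kruskal:
B-F (1): add — endpoints in different components.
C-F (3): add — endpoints in different components.
D-F (4): add — endpoints in different components.
D-E (8): add — endpoints in different components.
B-E (10): skip — B and E already connected.
E-F (12): skip — E and F already connected.
C-E (13): skip — C and E already connected.
A-F (21): add — endpoints in different components.
Every non-tree edge has weight strictly greater than the heaviest edge on the tree path between its endpoints, so the MST is unique.

Yes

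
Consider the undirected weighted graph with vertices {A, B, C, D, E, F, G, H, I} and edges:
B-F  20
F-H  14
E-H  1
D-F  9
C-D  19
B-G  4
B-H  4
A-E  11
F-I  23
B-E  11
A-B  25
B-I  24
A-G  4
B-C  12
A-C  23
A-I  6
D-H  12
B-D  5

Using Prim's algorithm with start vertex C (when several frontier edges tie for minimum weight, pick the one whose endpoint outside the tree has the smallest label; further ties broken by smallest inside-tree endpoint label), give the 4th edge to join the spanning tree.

Prim's algorithm from C:
Step 1: cheapest edge leaving the tree is B-C (12); add B.
Step 2: cheapest edge leaving the tree is B-G (4); add G.
Step 3: cheapest edge leaving the tree is A-G (4); add A.
Step 4: cheapest edge leaving the tree is B-H (4); add H.
Step 5: cheapest edge leaving the tree is E-H (1); add E.
Step 6: cheapest edge leaving the tree is B-D (5); add D.
Step 7: cheapest edge leaving the tree is A-I (6); add I.
Step 8: cheapest edge leaving the tree is D-F (9); add F.
The 4th edge added is B-H.

B-H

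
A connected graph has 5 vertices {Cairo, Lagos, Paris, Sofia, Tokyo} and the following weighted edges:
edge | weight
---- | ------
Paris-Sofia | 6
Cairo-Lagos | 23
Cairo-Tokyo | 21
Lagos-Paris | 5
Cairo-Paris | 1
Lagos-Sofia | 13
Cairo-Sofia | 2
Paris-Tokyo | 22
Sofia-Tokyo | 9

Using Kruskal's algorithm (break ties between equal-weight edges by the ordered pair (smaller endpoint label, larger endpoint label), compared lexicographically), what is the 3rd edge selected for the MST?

Lagos-Paris

Kruskal: consider edges lightest-first.
Cairo-Paris (1): add. Components now {Cairo,Paris} {Sofia} {Tokyo} {Lagos}
Cairo-Sofia (2): add. Components now {Cairo,Paris,Sofia} {Tokyo} {Lagos}
Lagos-Paris (5): add. Components now {Cairo,Lagos,Paris,Sofia} {Tokyo}
Paris-Sofia (6): skip — Paris and Sofia already connected.
Sofia-Tokyo (9): add. Components now {Cairo,Lagos,Paris,Sofia,Tokyo}
The 3rd edge added is Lagos-Paris.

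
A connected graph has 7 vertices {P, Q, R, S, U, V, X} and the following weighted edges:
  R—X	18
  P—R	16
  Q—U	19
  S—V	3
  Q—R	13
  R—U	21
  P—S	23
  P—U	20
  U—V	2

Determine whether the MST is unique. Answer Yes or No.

Kruskal: consider edges lightest-first.
U—V (2): add. Components now {X} {S} {R} {U,V} {P} {Q}
S—V (3): add. Components now {X} {S,U,V} {R} {P} {Q}
Q—R (13): add. Components now {X} {S,U,V} {Q,R} {P}
P—R (16): add. Components now {X} {S,U,V} {P,Q,R}
R—X (18): add. Components now {P,Q,R,X} {S,U,V}
Q—U (19): add. Components now {P,Q,R,S,U,V,X}
Every non-tree edge has weight strictly greater than the heaviest edge on the tree path between its endpoints, so the MST is unique.

Yes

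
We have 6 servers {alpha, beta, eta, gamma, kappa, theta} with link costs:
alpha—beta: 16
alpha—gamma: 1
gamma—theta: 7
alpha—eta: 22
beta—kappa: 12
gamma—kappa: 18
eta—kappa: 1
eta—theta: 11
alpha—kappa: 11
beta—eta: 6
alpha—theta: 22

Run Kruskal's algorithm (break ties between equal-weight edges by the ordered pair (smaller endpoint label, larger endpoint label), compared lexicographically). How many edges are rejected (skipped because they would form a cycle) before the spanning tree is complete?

Kruskal: consider edges lightest-first.
alpha—gamma (1): add — endpoints in different components.
eta—kappa (1): add — endpoints in different components.
beta—eta (6): add — endpoints in different components.
gamma—theta (7): add — endpoints in different components.
alpha—kappa (11): add — endpoints in different components.
Edges rejected before the tree was complete: 0.

0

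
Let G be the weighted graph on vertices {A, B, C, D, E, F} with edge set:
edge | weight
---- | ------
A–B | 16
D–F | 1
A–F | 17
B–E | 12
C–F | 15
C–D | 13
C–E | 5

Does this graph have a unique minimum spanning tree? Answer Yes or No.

Yes

Kruskal's algorithm — process edges by increasing weight (ties by edge label):
D–F (1): add. Components now {A} {B} {C} {D,F} {E}
C–E (5): add. Components now {A} {B} {C,E} {D,F}
B–E (12): add. Components now {A} {B,C,E} {D,F}
C–D (13): add. Components now {A} {B,C,D,E,F}
C–F (15): skip — C and F already connected.
A–B (16): add. Components now {A,B,C,D,E,F}
Every non-tree edge has weight strictly greater than the heaviest edge on the tree path between its endpoints, so the MST is unique.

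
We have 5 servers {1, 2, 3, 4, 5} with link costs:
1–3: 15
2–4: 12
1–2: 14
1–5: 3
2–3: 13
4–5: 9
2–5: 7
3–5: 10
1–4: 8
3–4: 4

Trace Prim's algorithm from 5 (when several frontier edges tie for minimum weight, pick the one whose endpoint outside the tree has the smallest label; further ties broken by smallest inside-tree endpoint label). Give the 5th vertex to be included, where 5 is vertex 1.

Prim, starting at 5.
Step 1: cheapest edge leaving the tree is 1–5 (3); add 1.
Step 2: cheapest edge leaving the tree is 2–5 (7); add 2.
Step 3: cheapest edge leaving the tree is 1–4 (8); add 4.
Step 4: cheapest edge leaving the tree is 3–4 (4); add 3.
Vertex order: 5, 1, 2, 4, 3. The 5th vertex is 3.

3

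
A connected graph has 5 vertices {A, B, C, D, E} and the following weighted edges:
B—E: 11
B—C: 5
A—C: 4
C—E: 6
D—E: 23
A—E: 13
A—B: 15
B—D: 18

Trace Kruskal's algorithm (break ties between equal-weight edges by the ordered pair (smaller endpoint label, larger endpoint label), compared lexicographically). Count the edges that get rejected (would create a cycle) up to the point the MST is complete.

3

Sort edges by weight, then run Kruskal:
A—C (4): add. Components now {A,C} {B} {D} {E}
B—C (5): add. Components now {A,B,C} {D} {E}
C—E (6): add. Components now {A,B,C,E} {D}
B—E (11): skip — B and E already connected.
A—E (13): skip — A and E already connected.
A—B (15): skip — A and B already connected.
B—D (18): add. Components now {A,B,C,D,E}
Edges rejected before the tree was complete: 3.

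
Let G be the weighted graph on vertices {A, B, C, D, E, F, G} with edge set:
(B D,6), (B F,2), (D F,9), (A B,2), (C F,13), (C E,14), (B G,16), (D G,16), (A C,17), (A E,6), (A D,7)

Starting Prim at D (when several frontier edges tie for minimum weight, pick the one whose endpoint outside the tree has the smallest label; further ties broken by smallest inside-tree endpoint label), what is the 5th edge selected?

Prim, starting at D.
Step 1: frontier [B D 6, A D 7, D F 9, D G 16] → take B D (6); add B.
Step 2: frontier [A B 2, B F 2, B G 16, A D 7, D F 9, D G 16] → take A B (2); add A.
Step 3: frontier [A E 6, A C 17, B F 2, B G 16, D F 9, D G 16] → take B F (2); add F.
Step 4: frontier [A E 6, A C 17, B G 16, D G 16, C F 13] → take A E (6); add E.
Step 5: frontier [A C 17, B G 16, D G 16, C E 14, C F 13] → take C F (13); add C.
Step 6: frontier [B G 16, D G 16] → take B G (16); add G.
The 5th edge added is C F.

C-F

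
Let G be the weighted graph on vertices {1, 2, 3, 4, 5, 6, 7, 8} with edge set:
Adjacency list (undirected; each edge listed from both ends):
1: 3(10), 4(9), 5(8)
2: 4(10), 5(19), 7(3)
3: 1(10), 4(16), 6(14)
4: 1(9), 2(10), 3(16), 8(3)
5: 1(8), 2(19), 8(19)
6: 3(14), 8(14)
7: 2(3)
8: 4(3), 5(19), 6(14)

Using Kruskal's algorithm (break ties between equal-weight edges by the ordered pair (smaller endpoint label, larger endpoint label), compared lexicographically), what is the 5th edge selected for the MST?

1-3

Sort edges by weight, then run Kruskal:
2—7 (3): add — endpoints in different components.
4—8 (3): add — endpoints in different components.
1—5 (8): add — endpoints in different components.
1—4 (9): add — endpoints in different components.
1—3 (10): add — endpoints in different components.
2—4 (10): add — endpoints in different components.
3—6 (14): add — endpoints in different components.
The 5th edge added is 1—3.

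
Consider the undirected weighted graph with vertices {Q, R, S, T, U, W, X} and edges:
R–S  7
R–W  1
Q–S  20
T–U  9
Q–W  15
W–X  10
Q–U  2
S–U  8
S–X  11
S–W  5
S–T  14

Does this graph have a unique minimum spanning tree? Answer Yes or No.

Yes

Kruskal: consider edges lightest-first.
R–W (1): add — endpoints in different components.
Q–U (2): add — endpoints in different components.
S–W (5): add — endpoints in different components.
R–S (7): skip — R and S already connected.
S–U (8): add — endpoints in different components.
T–U (9): add — endpoints in different components.
W–X (10): add — endpoints in different components.
Every non-tree edge has weight strictly greater than the heaviest edge on the tree path between its endpoints, so the MST is unique.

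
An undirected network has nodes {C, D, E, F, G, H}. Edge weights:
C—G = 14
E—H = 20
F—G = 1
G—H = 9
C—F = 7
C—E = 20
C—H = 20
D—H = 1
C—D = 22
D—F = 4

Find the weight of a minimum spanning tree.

Sort edges by weight, then run Kruskal:
D—H (1): add. Components now {C} {D,H} {E} {F} {G}
F—G (1): add. Components now {C} {D,H} {E} {F,G}
D—F (4): add. Components now {C} {D,F,G,H} {E}
C—F (7): add. Components now {C,D,F,G,H} {E}
G—H (9): skip — G and H already connected.
C—G (14): skip — C and G already connected.
C—E (20): add. Components now {C,D,E,F,G,H}
MST edges: D—H, F—G, D—F, C—F, C—E; total weight 1+1+4+7+20 = 33.

33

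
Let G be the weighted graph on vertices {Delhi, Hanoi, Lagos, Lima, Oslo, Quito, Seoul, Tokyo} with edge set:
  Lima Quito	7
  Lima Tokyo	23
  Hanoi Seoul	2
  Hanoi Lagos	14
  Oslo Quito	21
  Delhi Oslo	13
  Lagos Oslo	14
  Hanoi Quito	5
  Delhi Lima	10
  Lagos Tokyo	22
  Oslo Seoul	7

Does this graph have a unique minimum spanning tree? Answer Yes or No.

Kruskal's algorithm — process edges by increasing weight (ties by edge label):
Hanoi Seoul (2): add — endpoints in different components.
Hanoi Quito (5): add — endpoints in different components.
Lima Quito (7): add — endpoints in different components.
Oslo Seoul (7): add — endpoints in different components.
Delhi Lima (10): add — endpoints in different components.
Delhi Oslo (13): skip — Delhi and Oslo already connected.
Hanoi Lagos (14): add — endpoints in different components.
Lagos Oslo (14): skip — Lagos and Oslo already connected.
Oslo Quito (21): skip — Quito and Oslo already connected.
Lagos Tokyo (22): add — endpoints in different components.
Non-tree edge Lagos Oslo has weight 14, equal to the heaviest edge on its tree cycle — swapping gives another MST of the same weight. Not unique.

No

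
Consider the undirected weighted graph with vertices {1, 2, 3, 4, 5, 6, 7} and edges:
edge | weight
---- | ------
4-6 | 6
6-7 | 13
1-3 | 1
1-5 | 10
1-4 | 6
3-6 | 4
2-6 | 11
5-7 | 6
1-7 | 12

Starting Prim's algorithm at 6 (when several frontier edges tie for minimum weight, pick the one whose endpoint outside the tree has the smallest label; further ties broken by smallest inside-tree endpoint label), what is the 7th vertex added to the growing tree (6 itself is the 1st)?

2

Prim, starting at 6.
Step 1: frontier [3-6 4, 4-6 6, 2-6 11, 6-7 13] → take 3-6 (4); add 3.
Step 2: frontier [1-3 1, 4-6 6, 2-6 11, 6-7 13] → take 1-3 (1); add 1.
Step 3: frontier [1-4 6, 1-5 10, 1-7 12, 4-6 6, 2-6 11, 6-7 13] → take 1-4 (6); add 4.
Step 4: frontier [1-5 10, 1-7 12, 2-6 11, 6-7 13] → take 1-5 (10); add 5.
Step 5: frontier [1-7 12, 5-7 6, 2-6 11, 6-7 13] → take 5-7 (6); add 7.
Step 6: frontier [2-6 11] → take 2-6 (11); add 2.
Vertex order: 6, 3, 1, 4, 5, 7, 2. The 7th vertex is 2.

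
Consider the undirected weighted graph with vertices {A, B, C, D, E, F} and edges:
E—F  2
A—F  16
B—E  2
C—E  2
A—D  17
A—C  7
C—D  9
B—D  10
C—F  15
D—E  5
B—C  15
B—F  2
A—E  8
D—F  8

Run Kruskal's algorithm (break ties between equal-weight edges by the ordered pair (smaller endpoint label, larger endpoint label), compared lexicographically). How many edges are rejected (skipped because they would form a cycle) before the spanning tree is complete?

1

Sort edges by weight, then run Kruskal:
B—E (2): add. Components now {A} {B,E} {C} {D} {F}
B—F (2): add. Components now {A} {B,E,F} {C} {D}
C—E (2): add. Components now {A} {B,C,E,F} {D}
E—F (2): skip — E and F already connected.
D—E (5): add. Components now {A} {B,C,D,E,F}
A—C (7): add. Components now {A,B,C,D,E,F}
Edges rejected before the tree was complete: 1.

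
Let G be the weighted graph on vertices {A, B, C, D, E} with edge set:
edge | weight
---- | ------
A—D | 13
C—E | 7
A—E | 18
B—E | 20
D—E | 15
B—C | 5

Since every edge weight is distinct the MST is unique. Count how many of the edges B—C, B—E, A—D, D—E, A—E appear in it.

3

Kruskal: consider edges lightest-first.
B—C (5): add. Components now {A} {B,C} {D} {E}
C—E (7): add. Components now {A} {B,C,E} {D}
A—D (13): add. Components now {A,D} {B,C,E}
D—E (15): add. Components now {A,B,C,D,E}
MST edge set: {B—C, C—E, A—D, D—E}.
Of the listed edges, {B—C, A—D, D—E} are in the MST → 3.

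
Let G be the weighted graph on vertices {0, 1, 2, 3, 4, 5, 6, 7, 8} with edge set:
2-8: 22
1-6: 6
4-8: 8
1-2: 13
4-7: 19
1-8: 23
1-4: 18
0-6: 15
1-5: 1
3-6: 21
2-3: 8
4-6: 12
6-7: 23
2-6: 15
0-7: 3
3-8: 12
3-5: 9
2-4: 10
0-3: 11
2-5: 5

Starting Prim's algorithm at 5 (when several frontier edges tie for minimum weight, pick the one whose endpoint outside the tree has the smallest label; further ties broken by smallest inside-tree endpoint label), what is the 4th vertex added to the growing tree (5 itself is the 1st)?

6

Prim's algorithm from 5:
Step 1: cheapest edge leaving the tree is 1-5 (1); add 1.
Step 2: cheapest edge leaving the tree is 2-5 (5); add 2.
Step 3: cheapest edge leaving the tree is 1-6 (6); add 6.
Step 4: cheapest edge leaving the tree is 2-3 (8); add 3.
Step 5: cheapest edge leaving the tree is 2-4 (10); add 4.
Step 6: cheapest edge leaving the tree is 4-8 (8); add 8.
Step 7: cheapest edge leaving the tree is 0-3 (11); add 0.
Step 8: cheapest edge leaving the tree is 0-7 (3); add 7.
Vertex order: 5, 1, 2, 6, 3, 4, 8, 0, 7. The 4th vertex is 6.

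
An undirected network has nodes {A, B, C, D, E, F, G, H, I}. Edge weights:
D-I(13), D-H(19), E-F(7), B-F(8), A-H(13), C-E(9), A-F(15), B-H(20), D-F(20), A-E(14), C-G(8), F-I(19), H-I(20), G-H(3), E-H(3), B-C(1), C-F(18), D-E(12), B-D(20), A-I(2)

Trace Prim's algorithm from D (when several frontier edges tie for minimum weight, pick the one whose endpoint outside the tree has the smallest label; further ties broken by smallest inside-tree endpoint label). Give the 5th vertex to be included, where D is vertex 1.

F

Prim, starting at D.
Step 1: cheapest edge leaving the tree is D-E (12); add E.
Step 2: cheapest edge leaving the tree is E-H (3); add H.
Step 3: cheapest edge leaving the tree is G-H (3); add G.
Step 4: cheapest edge leaving the tree is E-F (7); add F.
Step 5: cheapest edge leaving the tree is B-F (8); add B.
Step 6: cheapest edge leaving the tree is B-C (1); add C.
Step 7: cheapest edge leaving the tree is A-H (13); add A.
Step 8: cheapest edge leaving the tree is A-I (2); add I.
Vertex order: D, E, H, G, F, B, C, A, I. The 5th vertex is F.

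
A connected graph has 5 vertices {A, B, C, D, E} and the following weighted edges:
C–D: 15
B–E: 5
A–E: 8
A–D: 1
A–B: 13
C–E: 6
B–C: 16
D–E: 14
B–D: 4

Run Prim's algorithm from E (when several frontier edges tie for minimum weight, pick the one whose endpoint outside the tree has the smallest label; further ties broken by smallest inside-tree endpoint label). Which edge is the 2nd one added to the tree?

Grow the tree from E using Prim:
Step 1: frontier [B–E 5, C–E 6, A–E 8, D–E 14] → take B–E (5); add B.
Step 2: frontier [B–D 4, A–B 13, B–C 16, C–E 6, A–E 8, D–E 14] → take B–D (4); add D.
Step 3: frontier [A–B 13, B–C 16, A–D 1, C–D 15, C–E 6, A–E 8] → take A–D (1); add A.
Step 4: frontier [B–C 16, C–D 15, C–E 6] → take C–E (6); add C.
The 2nd edge added is B–D.

B-D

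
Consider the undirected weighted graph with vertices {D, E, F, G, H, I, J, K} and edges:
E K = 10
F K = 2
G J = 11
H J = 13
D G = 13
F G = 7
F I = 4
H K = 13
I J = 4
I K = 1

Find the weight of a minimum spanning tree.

50

Grow the tree from E using Prim:
Step 1: frontier [E K 10] → take E K (10); add K.
Step 2: frontier [I K 1, F K 2, H K 13] → take I K (1); add I.
Step 3: frontier [F I 4, I J 4, F K 2, H K 13] → take F K (2); add F.
Step 4: frontier [F G 7, I J 4, H K 13] → take I J (4); add J.
Step 5: frontier [F G 7, G J 11, H J 13, H K 13] → take F G (7); add G.
Step 6: frontier [D G 13, H J 13, H K 13] → take D G (13); add D.
Step 7: frontier [H J 13, H K 13] → take H J (13); add H.
MST edges: E K, I K, F K, I J, F G, D G, H J; total weight 10+1+2+4+7+13+13 = 50.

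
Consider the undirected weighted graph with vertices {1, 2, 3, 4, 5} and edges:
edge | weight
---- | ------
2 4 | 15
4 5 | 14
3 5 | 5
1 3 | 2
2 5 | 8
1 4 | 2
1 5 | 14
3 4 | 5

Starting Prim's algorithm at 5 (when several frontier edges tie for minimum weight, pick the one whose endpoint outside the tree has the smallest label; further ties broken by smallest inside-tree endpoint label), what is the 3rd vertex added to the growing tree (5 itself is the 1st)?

1

Prim, starting at 5.
Step 1: cheapest edge leaving the tree is 3 5 (5); add 3.
Step 2: cheapest edge leaving the tree is 1 3 (2); add 1.
Step 3: cheapest edge leaving the tree is 1 4 (2); add 4.
Step 4: cheapest edge leaving the tree is 2 5 (8); add 2.
Vertex order: 5, 3, 1, 4, 2. The 3rd vertex is 1.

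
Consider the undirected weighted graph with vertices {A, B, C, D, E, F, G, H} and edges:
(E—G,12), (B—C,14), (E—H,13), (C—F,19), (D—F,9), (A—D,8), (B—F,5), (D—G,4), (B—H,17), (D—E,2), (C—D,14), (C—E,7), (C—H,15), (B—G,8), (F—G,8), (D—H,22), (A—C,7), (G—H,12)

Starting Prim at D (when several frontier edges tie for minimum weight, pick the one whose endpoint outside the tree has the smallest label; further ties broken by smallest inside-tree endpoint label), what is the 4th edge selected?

Prim's algorithm from D:
Step 1: cheapest edge leaving the tree is D—E (2); add E.
Step 2: cheapest edge leaving the tree is D—G (4); add G.
Step 3: cheapest edge leaving the tree is C—E (7); add C.
Step 4: cheapest edge leaving the tree is A—C (7); add A.
Step 5: cheapest edge leaving the tree is B—G (8); add B.
Step 6: cheapest edge leaving the tree is B—F (5); add F.
Step 7: cheapest edge leaving the tree is G—H (12); add H.
The 4th edge added is A—C.

A-C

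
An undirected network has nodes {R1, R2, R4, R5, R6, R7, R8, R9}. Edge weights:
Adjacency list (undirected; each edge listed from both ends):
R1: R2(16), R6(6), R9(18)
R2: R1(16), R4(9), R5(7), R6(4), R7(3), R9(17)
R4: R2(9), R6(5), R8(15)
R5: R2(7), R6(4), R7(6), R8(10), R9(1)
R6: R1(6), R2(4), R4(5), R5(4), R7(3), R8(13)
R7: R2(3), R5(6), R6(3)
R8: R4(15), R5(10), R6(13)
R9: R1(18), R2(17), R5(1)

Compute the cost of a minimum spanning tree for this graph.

Kruskal: consider edges lightest-first.
R5-R9 (1): add — endpoints in different components.
R2-R7 (3): add — endpoints in different components.
R6-R7 (3): add — endpoints in different components.
R2-R6 (4): skip — R6 and R2 already connected.
R5-R6 (4): add — endpoints in different components.
R4-R6 (5): add — endpoints in different components.
R1-R6 (6): add — endpoints in different components.
R5-R7 (6): skip — R7 and R5 already connected.
R2-R5 (7): skip — R5 and R2 already connected.
R2-R4 (9): skip — R2 and R4 already connected.
R5-R8 (10): add — endpoints in different components.
MST edges: R5-R9, R2-R7, R6-R7, R5-R6, R4-R6, R1-R6, R5-R8; total weight 1+3+3+4+5+6+10 = 32.

32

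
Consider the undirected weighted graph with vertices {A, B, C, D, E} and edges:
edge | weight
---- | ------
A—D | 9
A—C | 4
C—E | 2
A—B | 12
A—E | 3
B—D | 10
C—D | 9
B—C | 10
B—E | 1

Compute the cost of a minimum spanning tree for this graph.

15

Sort edges by weight, then run Kruskal:
B—E (1): add. Components now {A} {B,E} {C} {D}
C—E (2): add. Components now {A} {B,C,E} {D}
A—E (3): add. Components now {A,B,C,E} {D}
A—C (4): skip — A and C already connected.
A—D (9): add. Components now {A,B,C,D,E}
MST edges: B—E, C—E, A—E, A—D; total weight 1+2+3+9 = 15.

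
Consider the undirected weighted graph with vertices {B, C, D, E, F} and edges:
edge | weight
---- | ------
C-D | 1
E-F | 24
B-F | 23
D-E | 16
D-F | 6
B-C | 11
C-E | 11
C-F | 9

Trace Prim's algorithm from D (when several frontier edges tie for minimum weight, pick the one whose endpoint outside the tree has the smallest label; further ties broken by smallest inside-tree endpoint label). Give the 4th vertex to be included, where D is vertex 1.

Prim's algorithm from D:
Step 1: cheapest edge leaving the tree is C-D (1); add C.
Step 2: cheapest edge leaving the tree is D-F (6); add F.
Step 3: cheapest edge leaving the tree is B-C (11); add B.
Step 4: cheapest edge leaving the tree is C-E (11); add E.
Vertex order: D, C, F, B, E. The 4th vertex is B.

B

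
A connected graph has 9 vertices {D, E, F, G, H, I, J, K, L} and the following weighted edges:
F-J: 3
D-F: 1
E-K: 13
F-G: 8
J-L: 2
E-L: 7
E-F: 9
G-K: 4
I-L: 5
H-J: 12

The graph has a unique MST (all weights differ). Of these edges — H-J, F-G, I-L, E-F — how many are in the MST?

Kruskal's algorithm — process edges by increasing weight (ties by edge label):
D-F (1): add — endpoints in different components.
J-L (2): add — endpoints in different components.
F-J (3): add — endpoints in different components.
G-K (4): add — endpoints in different components.
I-L (5): add — endpoints in different components.
E-L (7): add — endpoints in different components.
F-G (8): add — endpoints in different components.
E-F (9): skip — E and F already connected.
H-J (12): add — endpoints in different components.
MST edge set: {D-F, J-L, F-J, G-K, I-L, E-L, F-G, H-J}.
Of the listed edges, {H-J, F-G, I-L} are in the MST → 3.

3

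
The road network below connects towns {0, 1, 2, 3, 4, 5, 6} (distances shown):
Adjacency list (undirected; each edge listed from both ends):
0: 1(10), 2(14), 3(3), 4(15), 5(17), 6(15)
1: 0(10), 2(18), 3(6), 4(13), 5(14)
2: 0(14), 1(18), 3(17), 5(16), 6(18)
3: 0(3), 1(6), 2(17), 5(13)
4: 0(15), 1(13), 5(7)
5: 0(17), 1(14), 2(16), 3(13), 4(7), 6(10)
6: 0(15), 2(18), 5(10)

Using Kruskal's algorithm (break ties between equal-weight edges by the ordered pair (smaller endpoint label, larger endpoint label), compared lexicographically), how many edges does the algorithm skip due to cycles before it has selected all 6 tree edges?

2

Kruskal: consider edges lightest-first.
0 3 (3): add — endpoints in different components.
1 3 (6): add — endpoints in different components.
4 5 (7): add — endpoints in different components.
0 1 (10): skip — 0 and 1 already connected.
5 6 (10): add — endpoints in different components.
1 4 (13): add — endpoints in different components.
3 5 (13): skip — 3 and 5 already connected.
0 2 (14): add — endpoints in different components.
Edges rejected before the tree was complete: 2.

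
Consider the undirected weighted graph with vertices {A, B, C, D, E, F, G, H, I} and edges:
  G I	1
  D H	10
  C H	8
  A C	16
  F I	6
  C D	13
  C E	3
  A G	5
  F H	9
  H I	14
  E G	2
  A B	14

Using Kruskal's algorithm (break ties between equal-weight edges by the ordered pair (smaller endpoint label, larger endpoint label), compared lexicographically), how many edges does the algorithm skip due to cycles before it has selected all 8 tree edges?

2

Kruskal: consider edges lightest-first.
G I (1): add — endpoints in different components.
E G (2): add — endpoints in different components.
C E (3): add — endpoints in different components.
A G (5): add — endpoints in different components.
F I (6): add — endpoints in different components.
C H (8): add — endpoints in different components.
F H (9): skip — F and H already connected.
D H (10): add — endpoints in different components.
C D (13): skip — C and D already connected.
A B (14): add — endpoints in different components.
Edges rejected before the tree was complete: 2.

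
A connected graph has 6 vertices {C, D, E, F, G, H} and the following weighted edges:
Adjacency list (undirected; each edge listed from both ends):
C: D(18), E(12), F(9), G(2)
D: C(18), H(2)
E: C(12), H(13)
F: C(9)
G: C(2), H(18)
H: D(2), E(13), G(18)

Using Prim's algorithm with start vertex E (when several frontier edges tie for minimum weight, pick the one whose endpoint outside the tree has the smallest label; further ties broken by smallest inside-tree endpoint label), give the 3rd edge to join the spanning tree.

Grow the tree from E using Prim:
Step 1: cheapest edge leaving the tree is C—E (12); add C.
Step 2: cheapest edge leaving the tree is C—G (2); add G.
Step 3: cheapest edge leaving the tree is C—F (9); add F.
Step 4: cheapest edge leaving the tree is E—H (13); add H.
Step 5: cheapest edge leaving the tree is D—H (2); add D.
The 3rd edge added is C—F.

C-F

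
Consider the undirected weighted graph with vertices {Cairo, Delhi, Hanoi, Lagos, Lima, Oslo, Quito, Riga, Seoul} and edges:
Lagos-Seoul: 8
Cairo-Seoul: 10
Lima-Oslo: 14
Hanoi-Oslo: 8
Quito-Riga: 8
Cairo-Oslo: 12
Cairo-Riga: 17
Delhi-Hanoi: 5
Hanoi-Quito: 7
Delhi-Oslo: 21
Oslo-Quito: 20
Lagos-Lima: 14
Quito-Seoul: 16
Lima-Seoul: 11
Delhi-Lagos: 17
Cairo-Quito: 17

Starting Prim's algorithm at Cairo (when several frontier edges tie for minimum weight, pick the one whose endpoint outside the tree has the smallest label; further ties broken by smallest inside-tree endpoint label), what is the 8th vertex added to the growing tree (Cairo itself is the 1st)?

Prim's algorithm from Cairo:
Step 1: cheapest edge leaving the tree is Cairo-Seoul (10); add Seoul.
Step 2: cheapest edge leaving the tree is Lagos-Seoul (8); add Lagos.
Step 3: cheapest edge leaving the tree is Lima-Seoul (11); add Lima.
Step 4: cheapest edge leaving the tree is Cairo-Oslo (12); add Oslo.
Step 5: cheapest edge leaving the tree is Hanoi-Oslo (8); add Hanoi.
Step 6: cheapest edge leaving the tree is Delhi-Hanoi (5); add Delhi.
Step 7: cheapest edge leaving the tree is Hanoi-Quito (7); add Quito.
Step 8: cheapest edge leaving the tree is Quito-Riga (8); add Riga.
Vertex order: Cairo, Seoul, Lagos, Lima, Oslo, Hanoi, Delhi, Quito, Riga. The 8th vertex is Quito.

Quito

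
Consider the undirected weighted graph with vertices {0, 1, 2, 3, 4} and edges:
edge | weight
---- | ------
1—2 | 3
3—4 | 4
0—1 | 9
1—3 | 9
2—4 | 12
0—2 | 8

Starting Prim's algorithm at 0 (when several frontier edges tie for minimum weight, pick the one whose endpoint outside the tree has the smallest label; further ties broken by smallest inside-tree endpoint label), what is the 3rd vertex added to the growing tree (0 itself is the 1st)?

1

Grow the tree from 0 using Prim:
Step 1: frontier [0—2 8, 0—1 9] → take 0—2 (8); add 2.
Step 2: frontier [0—1 9, 1—2 3, 2—4 12] → take 1—2 (3); add 1.
Step 3: frontier [1—3 9, 2—4 12] → take 1—3 (9); add 3.
Step 4: frontier [2—4 12, 3—4 4] → take 3—4 (4); add 4.
Vertex order: 0, 2, 1, 3, 4. The 3rd vertex is 1.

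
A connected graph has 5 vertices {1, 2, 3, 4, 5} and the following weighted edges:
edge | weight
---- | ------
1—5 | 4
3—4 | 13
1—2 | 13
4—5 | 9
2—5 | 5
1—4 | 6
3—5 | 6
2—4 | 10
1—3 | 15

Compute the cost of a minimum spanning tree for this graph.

21

Kruskal's algorithm — process edges by increasing weight (ties by edge label):
1—5 (4): add — endpoints in different components.
2—5 (5): add — endpoints in different components.
1—4 (6): add — endpoints in different components.
3—5 (6): add — endpoints in different components.
MST edges: 1—5, 2—5, 1—4, 3—5; total weight 4+5+6+6 = 21.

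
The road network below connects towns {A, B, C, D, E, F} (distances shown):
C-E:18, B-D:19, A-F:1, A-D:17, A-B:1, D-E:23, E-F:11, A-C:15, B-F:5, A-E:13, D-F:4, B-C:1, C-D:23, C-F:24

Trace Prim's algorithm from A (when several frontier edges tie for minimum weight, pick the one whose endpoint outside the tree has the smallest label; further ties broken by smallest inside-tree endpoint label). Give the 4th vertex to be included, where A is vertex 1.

F

Grow the tree from A using Prim:
Step 1: frontier [A-B 1, A-F 1, A-E 13, A-C 15, A-D 17] → take A-B (1); add B.
Step 2: frontier [A-F 1, A-E 13, A-C 15, A-D 17, B-C 1, B-F 5, B-D 19] → take B-C (1); add C.
Step 3: frontier [A-F 1, A-E 13, A-D 17, B-F 5, B-D 19, C-E 18, C-D 23, C-F 24] → take A-F (1); add F.
Step 4: frontier [A-E 13, A-D 17, B-D 19, C-E 18, C-D 23, D-F 4, E-F 11] → take D-F (4); add D.
Step 5: frontier [A-E 13, C-E 18, D-E 23, E-F 11] → take E-F (11); add E.
Vertex order: A, B, C, F, D, E. The 4th vertex is F.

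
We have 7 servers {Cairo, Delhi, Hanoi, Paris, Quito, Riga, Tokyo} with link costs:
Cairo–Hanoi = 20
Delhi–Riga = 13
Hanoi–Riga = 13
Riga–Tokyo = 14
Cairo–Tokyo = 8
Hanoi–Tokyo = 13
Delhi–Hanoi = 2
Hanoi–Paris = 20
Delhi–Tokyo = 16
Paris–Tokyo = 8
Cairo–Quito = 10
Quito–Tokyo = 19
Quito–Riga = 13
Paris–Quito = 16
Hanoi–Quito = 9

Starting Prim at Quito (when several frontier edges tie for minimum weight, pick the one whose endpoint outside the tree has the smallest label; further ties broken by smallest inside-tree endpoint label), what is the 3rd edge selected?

Prim, starting at Quito.
Step 1: cheapest edge leaving the tree is Hanoi–Quito (9); add Hanoi.
Step 2: cheapest edge leaving the tree is Delhi–Hanoi (2); add Delhi.
Step 3: cheapest edge leaving the tree is Cairo–Quito (10); add Cairo.
Step 4: cheapest edge leaving the tree is Cairo–Tokyo (8); add Tokyo.
Step 5: cheapest edge leaving the tree is Paris–Tokyo (8); add Paris.
Step 6: cheapest edge leaving the tree is Delhi–Riga (13); add Riga.
The 3rd edge added is Cairo–Quito.

Cairo-Quito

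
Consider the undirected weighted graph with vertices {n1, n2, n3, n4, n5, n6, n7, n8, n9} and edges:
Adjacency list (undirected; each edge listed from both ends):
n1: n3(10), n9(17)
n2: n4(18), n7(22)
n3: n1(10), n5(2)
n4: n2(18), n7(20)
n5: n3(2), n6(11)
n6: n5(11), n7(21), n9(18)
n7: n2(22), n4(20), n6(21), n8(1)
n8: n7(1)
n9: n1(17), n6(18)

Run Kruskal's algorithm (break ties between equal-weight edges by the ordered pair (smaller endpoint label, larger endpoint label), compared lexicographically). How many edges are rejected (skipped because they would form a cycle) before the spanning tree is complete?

1

Kruskal: consider edges lightest-first.
n7—n8 (1): add — endpoints in different components.
n3—n5 (2): add — endpoints in different components.
n1—n3 (10): add — endpoints in different components.
n5—n6 (11): add — endpoints in different components.
n1—n9 (17): add — endpoints in different components.
n2—n4 (18): add — endpoints in different components.
n6—n9 (18): skip — n9 and n6 already connected.
n4—n7 (20): add — endpoints in different components.
n6—n7 (21): add — endpoints in different components.
Edges rejected before the tree was complete: 1.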